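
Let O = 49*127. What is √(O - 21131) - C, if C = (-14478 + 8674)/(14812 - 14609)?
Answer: 5804/203 + 2*I*√3727 ≈ 28.591 + 122.1*I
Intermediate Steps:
C = -5804/203 ≈ -28.591
O = 6223
√(O - 21131) - C = √(6223 - 21131) - 1*(-5804/203) = √(-14908) + 5804/203 = 2*I*√3727 + 5804/203 = 5804/203 + 2*I*√3727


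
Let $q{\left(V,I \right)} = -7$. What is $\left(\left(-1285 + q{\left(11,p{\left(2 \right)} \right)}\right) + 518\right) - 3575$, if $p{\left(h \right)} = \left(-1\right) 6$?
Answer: $-4349$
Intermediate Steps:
$p{\left(h \right)} = -6$
$\left(\left(-1285 + q{\left(11,p{\left(2 \right)} \right)}\right) + 518\right) - 3575 = \left(\left(-1285 - 7\right) + 518\right) - 3575 = \left(-1292 + 518\right) - 3575 = -774 - 3575 = -4349$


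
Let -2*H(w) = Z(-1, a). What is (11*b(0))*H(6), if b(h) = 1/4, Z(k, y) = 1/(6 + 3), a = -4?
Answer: -11/72 ≈ -0.15278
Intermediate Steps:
Z(k, y) = ⅑ (Z(k, y) = 1/9 = ⅑)
b(h) = ¼
H(w) = -1/18 (H(w) = -½*⅑ = -1/18)
(11*b(0))*H(6) = (11*(¼))*(-1/18) = (11/4)*(-1/18) = -11/72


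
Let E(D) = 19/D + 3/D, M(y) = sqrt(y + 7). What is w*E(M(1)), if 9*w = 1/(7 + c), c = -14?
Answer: -11*sqrt(2)/126 ≈ -0.12346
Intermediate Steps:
M(y) = sqrt(7 + y)
E(D) = 22/D
w = -1/63 (w = 1/(9*(7 - 14)) = (1/9)/(-7) = (1/9)*(-1/7) = -1/63 ≈ -0.015873)
w*E(M(1)) = -22/(63*(sqrt(7 + 1))) = -22/(63*(sqrt(8))) = -22/(63*(2*sqrt(2))) = -22*sqrt(2)/4/63 = -11*sqrt(2)/126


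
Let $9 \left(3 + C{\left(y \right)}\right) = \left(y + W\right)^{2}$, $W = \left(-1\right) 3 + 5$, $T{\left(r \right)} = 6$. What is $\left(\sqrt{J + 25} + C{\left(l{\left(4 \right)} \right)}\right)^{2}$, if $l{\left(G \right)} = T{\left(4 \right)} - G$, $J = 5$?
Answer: $\frac{2551}{81} - \frac{22 \sqrt{30}}{9} \approx 18.105$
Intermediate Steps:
$W = 2$ ($W = -3 + 5 = 2$)
$l{\left(G \right)} = 6 - G$
$C{\left(y \right)} = -3 + \frac{\left(2 + y\right)^{2}}{9}$ ($C{\left(y \right)} = -3 + \frac{\left(y + 2\right)^{2}}{9} = -3 + \frac{\left(2 + y\right)^{2}}{9}$)
$\left(\sqrt{J + 25} + C{\left(l{\left(4 \right)} \right)}\right)^{2} = \left(\sqrt{5 + 25} - \left(3 - \frac{\left(2 + \left(6 - 4\right)\right)^{2}}{9}\right)\right)^{2} = \left(\sqrt{30} - \left(3 - \frac{\left(2 + \left(6 - 4\right)\right)^{2}}{9}\right)\right)^{2} = \left(\sqrt{30} - \left(3 - \frac{\left(2 + 2\right)^{2}}{9}\right)\right)^{2} = \left(\sqrt{30} - \left(3 - \frac{4^{2}}{9}\right)\right)^{2} = \left(\sqrt{30} + \left(-3 + \frac{1}{9} \cdot 16\right)\right)^{2} = \left(\sqrt{30} + \left(-3 + \frac{16}{9}\right)\right)^{2} = \left(\sqrt{30} - \frac{11}{9}\right)^{2} = \left(- \frac{11}{9} + \sqrt{30}\right)^{2}$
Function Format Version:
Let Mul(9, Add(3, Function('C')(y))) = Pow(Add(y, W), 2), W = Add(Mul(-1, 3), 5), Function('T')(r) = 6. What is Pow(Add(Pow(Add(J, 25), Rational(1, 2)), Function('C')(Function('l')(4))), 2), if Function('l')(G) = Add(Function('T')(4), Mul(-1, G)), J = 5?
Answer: Add(Rational(2551, 81), Mul(Rational(-22, 9), Pow(30, Rational(1, 2)))) ≈ 18.105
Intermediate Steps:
W = 2 (W = Add(-3, 5) = 2)
Function('l')(G) = Add(6, Mul(-1, G))
Function('C')(y) = Add(-3, Mul(Rational(1, 9), Pow(Add(2, y), 2))) (Function('C')(y) = Add(-3, Mul(Rational(1, 9), Pow(Add(y, 2), 2))) = Add(-3, Mul(Rational(1, 9), Pow(Add(2, y), 2))))
Pow(Add(Pow(Add(J, 25), Rational(1, 2)), Function('C')(Function('l')(4))), 2) = Pow(Add(Pow(Add(5, 25), Rational(1, 2)), Add(-3, Mul(Rational(1, 9), Pow(Add(2, Add(6, Mul(-1, 4))), 2)))), 2) = Pow(Add(Pow(30, Rational(1, 2)), Add(-3, Mul(Rational(1, 9), Pow(Add(2, Add(6, -4)), 2)))), 2) = Pow(Add(Pow(30, Rational(1, 2)), Add(-3, Mul(Rational(1, 9), Pow(Add(2, 2), 2)))), 2) = Pow(Add(Pow(30, Rational(1, 2)), Add(-3, Mul(Rational(1, 9), Pow(4, 2)))), 2) = Pow(Add(Pow(30, Rational(1, 2)), Add(-3, Mul(Rational(1, 9), 16))), 2) = Pow(Add(Pow(30, Rational(1, 2)), Add(-3, Rational(16, 9))), 2) = Pow(Add(Pow(30, Rational(1, 2)), Rational(-11, 9)), 2) = Pow(Add(Rational(-11, 9), Pow(30, Rational(1, 2))), 2)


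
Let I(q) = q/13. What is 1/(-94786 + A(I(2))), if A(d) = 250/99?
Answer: -99/9383564 ≈ -1.0550e-5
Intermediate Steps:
I(q) = q/13 (I(q) = q*(1/13) = q/13)
A(d) = 250/99 (A(d) = 250*(1/99) = 250/99)
1/(-94786 + A(I(2))) = 1/(-94786 + 250/99) = 1/(-9383564/99) = -99/9383564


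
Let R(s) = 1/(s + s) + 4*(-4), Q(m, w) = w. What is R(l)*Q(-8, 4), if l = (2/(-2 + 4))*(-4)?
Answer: -129/2 ≈ -64.500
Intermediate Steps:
l = -4 (l = (2/2)*(-4) = ((1/2)*2)*(-4) = 1*(-4) = -4)
R(s) = -16 + 1/(2*s) (R(s) = 1/(2*s) - 16 = -16 + 1/(2*s))
R(l)*Q(-8, 4) = (-16 + (1/2)/(-4))*4 = (-16 + (1/2)*(-1/4))*4 = (-16 - 1/8)*4 = -129/8*4 = -129/2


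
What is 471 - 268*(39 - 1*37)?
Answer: -65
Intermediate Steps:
471 - 268*(39 - 1*37) = 471 - 268*(39 - 37) = 471 - 268*2 = 471 - 536 = -65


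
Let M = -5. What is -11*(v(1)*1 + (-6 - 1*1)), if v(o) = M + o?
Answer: 121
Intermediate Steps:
v(o) = -5 + o
-11*(v(1)*1 + (-6 - 1*1)) = -11*((-5 + 1)*1 + (-6 - 1*1)) = -11*(-4*1 + (-6 - 1)) = -11*(-4 - 7) = -11*(-11) = 121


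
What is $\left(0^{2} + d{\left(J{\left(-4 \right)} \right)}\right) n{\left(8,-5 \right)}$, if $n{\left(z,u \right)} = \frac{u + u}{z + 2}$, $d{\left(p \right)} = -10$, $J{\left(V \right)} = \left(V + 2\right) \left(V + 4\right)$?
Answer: $10$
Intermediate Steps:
$J{\left(V \right)} = \left(2 + V\right) \left(4 + V\right)$
$n{\left(z,u \right)} = \frac{2 u}{2 + z}$
$\left(0^{2} + d{\left(J{\left(-4 \right)} \right)}\right) n{\left(8,-5 \right)} = \left(0^{2} - 10\right) 2 \left(-5\right) \frac{1}{2 + 8} = \left(0 - 10\right) 2 \left(-5\right) \frac{1}{10} = - 10 \cdot 2 \left(-5\right) \frac{1}{10} = \left(-10\right) \left(-1\right) = 10$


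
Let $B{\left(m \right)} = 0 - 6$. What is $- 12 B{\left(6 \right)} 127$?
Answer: $9144$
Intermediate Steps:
$B{\left(m \right)} = -6$ ($B{\left(m \right)} = 0 - 6 = -6$)
$- 12 B{\left(6 \right)} 127 = \left(-12\right) \left(-6\right) 127 = 72 \cdot 127 = 9144$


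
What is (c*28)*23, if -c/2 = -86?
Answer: 110768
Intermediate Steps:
c = 172 (c = -2*(-86) = 172)
(c*28)*23 = (172*28)*23 = 4816*23 = 110768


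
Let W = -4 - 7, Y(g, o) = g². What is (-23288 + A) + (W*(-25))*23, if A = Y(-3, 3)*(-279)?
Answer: -19474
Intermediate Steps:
W = -11
A = -2511 (A = (-3)²*(-279) = 9*(-279) = -2511)
(-23288 + A) + (W*(-25))*23 = (-23288 - 2511) - 11*(-25)*23 = -25799 + 275*23 = -25799 + 6325 = -19474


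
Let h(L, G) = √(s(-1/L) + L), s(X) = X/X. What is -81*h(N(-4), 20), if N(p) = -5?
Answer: -162*I ≈ -162.0*I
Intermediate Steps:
s(X) = 1
h(L, G) = √(1 + L)
-81*h(N(-4), 20) = -81*√(1 - 5) = -162*I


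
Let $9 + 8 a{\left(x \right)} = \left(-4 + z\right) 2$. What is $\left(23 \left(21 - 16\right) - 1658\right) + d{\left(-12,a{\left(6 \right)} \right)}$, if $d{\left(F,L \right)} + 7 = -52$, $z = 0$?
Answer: $-1602$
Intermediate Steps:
$a{\left(x \right)} = - \frac{17}{8}$ ($a{\left(x \right)} = - \frac{9}{8} + \frac{\left(-4 + 0\right) 2}{8} = - \frac{9}{8} + \frac{\left(-4\right) 2}{8} = - \frac{9}{8} + \frac{1}{8} \left(-8\right) = - \frac{9}{8} - 1 = - \frac{17}{8}$)
$d{\left(F,L \right)} = -59$ ($d{\left(F,L \right)} = -7 - 52 = -59$)
$\left(23 \left(21 - 16\right) - 1658\right) + d{\left(-12,a{\left(6 \right)} \right)} = \left(23 \left(21 - 16\right) - 1658\right) - 59 = \left(23 \cdot 5 - 1658\right) - 59 = \left(115 - 1658\right) - 59 = -1543 - 59 = -1602$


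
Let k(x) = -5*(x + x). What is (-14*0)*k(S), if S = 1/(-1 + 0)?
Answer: 0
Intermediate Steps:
S = -1 (S = 1/(-1) = -1)
k(x) = -10*x
(-14*0)*k(S) = (-14*0)*(-10*(-1)) = 0*10 = 0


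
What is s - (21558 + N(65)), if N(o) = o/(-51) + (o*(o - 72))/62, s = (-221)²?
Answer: 86296081/3162 ≈ 27292.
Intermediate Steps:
s = 48841
N(o) = -o/51 + o*(-72 + o)/62 (N(o) = o*(-1/51) + (o*(-72 + o))*(1/62) = -o/51 + o*(-72 + o)/62)
s - (21558 + N(65)) = 48841 - (21558 + (1/3162)*65*(-3734 + 51*65)) = 48841 - (21558 + (1/3162)*65*(-3734 + 3315)) = 48841 - (21558 + (1/3162)*65*(-419)) = 48841 - (21558 - 27235/3162) = 48841 - 1*68139161/3162 = 48841 - 68139161/3162 = 86296081/3162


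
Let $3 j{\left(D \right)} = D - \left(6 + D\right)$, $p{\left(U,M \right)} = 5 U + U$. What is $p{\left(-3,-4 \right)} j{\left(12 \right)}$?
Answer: $36$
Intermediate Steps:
$p{\left(U,M \right)} = 6 U$
$j{\left(D \right)} = -2$ ($j{\left(D \right)} = \frac{D - \left(6 + D\right)}{3} = \frac{1}{3} \left(-6\right) = -2$)
$p{\left(-3,-4 \right)} j{\left(12 \right)} = 6 \left(-3\right) \left(-2\right) = \left(-18\right) \left(-2\right) = 36$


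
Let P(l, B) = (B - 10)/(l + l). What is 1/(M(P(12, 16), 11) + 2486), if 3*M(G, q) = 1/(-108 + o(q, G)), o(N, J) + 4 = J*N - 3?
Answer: 1347/3348638 ≈ 0.00040225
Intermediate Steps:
P(l, B) = (-10 + B)/(2*l) (P(l, B) = (-10 + B)/((2*l)) = (-10 + B)*(1/(2*l)) = (-10 + B)/(2*l))
o(N, J) = -7 + J*N (o(N, J) = -4 + (J*N - 3) = -4 + (-3 + J*N) = -7 + J*N)
M(G, q) = 1/(3*(-115 + G*q)) (M(G, q) = 1/(3*(-108 + (-7 + G*q))) = 1/(3*(-115 + G*q)))
1/(M(P(12, 16), 11) + 2486) = 1/(1/(3*(-115 + ((1/2)*(-10 + 16)/12)*11)) + 2486) = 1/(1/(3*(-115 + ((1/2)*(1/12)*6)*11)) + 2486) = 1/(1/(3*(-115 + (1/4)*11)) + 2486) = 1/(1/(3*(-115 + 11/4)) + 2486) = 1/(1/(3*(-449/4)) + 2486) = 1/((1/3)*(-4/449) + 2486) = 1/(-4/1347 + 2486) = 1/(3348638/1347) = 1347/3348638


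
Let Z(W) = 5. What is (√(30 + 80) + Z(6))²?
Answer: (5 + √110)² ≈ 239.88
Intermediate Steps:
(√(30 + 80) + Z(6))² = (√(30 + 80) + 5)² = (√110 + 5)² = (5 + √110)²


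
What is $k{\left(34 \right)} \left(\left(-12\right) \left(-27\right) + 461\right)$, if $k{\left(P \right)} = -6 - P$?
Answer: $-31400$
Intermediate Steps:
$k{\left(34 \right)} \left(\left(-12\right) \left(-27\right) + 461\right) = \left(-6 - 34\right) \left(\left(-12\right) \left(-27\right) + 461\right) = \left(-6 - 34\right) \left(324 + 461\right) = \left(-40\right) 785 = -31400$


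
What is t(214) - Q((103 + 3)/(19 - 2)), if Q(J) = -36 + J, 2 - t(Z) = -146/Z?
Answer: 59021/1819 ≈ 32.447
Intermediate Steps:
t(Z) = 2 + 146/Z (t(Z) = 2 - (-146)/Z = 2 + 146/Z)
t(214) - Q((103 + 3)/(19 - 2)) = (2 + 146/214) - (-36 + (103 + 3)/(19 - 2)) = (2 + 146*(1/214)) - (-36 + 106/17) = (2 + 73/107) - (-36 + 106*(1/17)) = 287/107 - (-36 + 106/17) = 287/107 - 1*(-506/17) = 287/107 + 506/17 = 59021/1819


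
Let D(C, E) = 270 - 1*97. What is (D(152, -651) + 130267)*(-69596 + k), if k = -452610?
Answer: -68116550640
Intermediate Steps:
D(C, E) = 173 (D(C, E) = 270 - 97 = 173)
(D(152, -651) + 130267)*(-69596 + k) = (173 + 130267)*(-69596 - 452610) = 130440*(-522206) = -68116550640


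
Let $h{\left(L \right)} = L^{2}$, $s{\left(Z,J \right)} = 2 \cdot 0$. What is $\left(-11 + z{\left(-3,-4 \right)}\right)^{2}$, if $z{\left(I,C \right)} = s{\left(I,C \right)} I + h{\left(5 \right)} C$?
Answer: $12321$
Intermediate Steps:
$s{\left(Z,J \right)} = 0$
$z{\left(I,C \right)} = 25 C$ ($z{\left(I,C \right)} = 0 I + 5^{2} C = 0 + 25 C = 25 C$)
$\left(-11 + z{\left(-3,-4 \right)}\right)^{2} = \left(-11 + 25 \left(-4\right)\right)^{2} = \left(-11 - 100\right)^{2} = \left(-111\right)^{2} = 12321$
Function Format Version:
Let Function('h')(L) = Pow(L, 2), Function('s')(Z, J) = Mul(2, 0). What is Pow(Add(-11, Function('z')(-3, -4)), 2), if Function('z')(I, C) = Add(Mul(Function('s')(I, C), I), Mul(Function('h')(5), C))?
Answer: 12321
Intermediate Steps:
Function('s')(Z, J) = 0
Function('z')(I, C) = Mul(25, C) (Function('z')(I, C) = Add(Mul(0, I), Mul(Pow(5, 2), C)) = Add(0, Mul(25, C)) = Mul(25, C))
Pow(Add(-11, Function('z')(-3, -4)), 2) = Pow(Add(-11, Mul(25, -4)), 2) = Pow(Add(-11, -100), 2) = Pow(-111, 2) = 12321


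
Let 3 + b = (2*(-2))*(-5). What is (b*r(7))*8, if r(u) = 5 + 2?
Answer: 952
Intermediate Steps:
r(u) = 7
b = 17 (b = -3 + (2*(-2))*(-5) = -3 - 4*(-5) = -3 + 20 = 17)
(b*r(7))*8 = (17*7)*8 = 119*8 = 952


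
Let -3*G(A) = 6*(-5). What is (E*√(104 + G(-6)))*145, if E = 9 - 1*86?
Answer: -11165*√114 ≈ -1.1921e+5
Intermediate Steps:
G(A) = 10 (G(A) = -2*(-5) = -⅓*(-30) = 10)
E = -77 (E = 9 - 86 = -77)
(E*√(104 + G(-6)))*145 = -77*√(104 + 10)*145 = -77*√114*145 = -11165*√114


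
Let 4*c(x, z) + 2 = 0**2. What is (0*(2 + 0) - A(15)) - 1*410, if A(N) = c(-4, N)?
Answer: -819/2 ≈ -409.50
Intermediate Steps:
c(x, z) = -1/2 (c(x, z) = -1/2 + (1/4)*0**2 = -1/2 + (1/4)*0 = -1/2 + 0 = -1/2)
A(N) = -1/2
(0*(2 + 0) - A(15)) - 1*410 = (0*(2 + 0) - 1*(-1/2)) - 1*410 = (0*2 + 1/2) - 410 = (0 + 1/2) - 410 = 1/2 - 410 = -819/2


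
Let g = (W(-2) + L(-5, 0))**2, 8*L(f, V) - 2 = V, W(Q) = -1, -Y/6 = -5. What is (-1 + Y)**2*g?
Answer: 7569/16 ≈ 473.06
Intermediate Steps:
Y = 30 (Y = -6*(-5) = 30)
L(f, V) = 1/4 + V/8
g = 9/16 (g = (-1 + (1/4 + (1/8)*0))**2 = (-1 + (1/4 + 0))**2 = (-1 + 1/4)**2 = (-3/4)**2 = 9/16 ≈ 0.56250)
(-1 + Y)**2*g = (-1 + 30)**2*(9/16) = 29**2*(9/16) = 841*(9/16) = 7569/16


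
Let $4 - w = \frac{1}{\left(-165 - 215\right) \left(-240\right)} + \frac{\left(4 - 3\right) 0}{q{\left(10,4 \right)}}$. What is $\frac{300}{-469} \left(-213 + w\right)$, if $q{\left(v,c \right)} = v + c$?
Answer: $\frac{19060801}{142576} \approx 133.69$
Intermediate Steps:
$q{\left(v,c \right)} = c + v$
$w = \frac{364799}{91200}$ ($w = 4 - \left(\frac{1}{\left(-165 - 215\right) \left(-240\right)} + \frac{\left(4 - 3\right) 0}{4 + 10}\right) = 4 - \left(\frac{1}{-380} \left(- \frac{1}{240}\right) + \frac{1 \cdot 0}{14}\right) = 4 - \left(\left(- \frac{1}{380}\right) \left(- \frac{1}{240}\right) + 0 \cdot \frac{1}{14}\right) = 4 - \left(\frac{1}{91200} + 0\right) = 4 - \frac{1}{91200} = \frac{364799}{91200} \approx 4.0$)
$\frac{300}{-469} \left(-213 + w\right) = \frac{300}{-469} \left(-213 + \frac{364799}{91200}\right) = 300 \left(- \frac{1}{469}\right) \left(- \frac{19060801}{91200}\right) = \left(- \frac{300}{469}\right) \left(- \frac{19060801}{91200}\right) = \frac{19060801}{142576}$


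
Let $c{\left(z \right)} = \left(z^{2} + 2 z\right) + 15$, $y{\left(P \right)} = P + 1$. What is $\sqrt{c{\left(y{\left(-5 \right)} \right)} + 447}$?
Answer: $\sqrt{470} \approx 21.679$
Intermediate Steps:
$y{\left(P \right)} = 1 + P$
$c{\left(z \right)} = 15 + z^{2} + 2 z$
$\sqrt{c{\left(y{\left(-5 \right)} \right)} + 447} = \sqrt{\left(15 + \left(1 - 5\right)^{2} + 2 \left(1 - 5\right)\right) + 447} = \sqrt{\left(15 + \left(-4\right)^{2} + 2 \left(-4\right)\right) + 447} = \sqrt{\left(15 + 16 - 8\right) + 447} = \sqrt{23 + 447} = \sqrt{470}$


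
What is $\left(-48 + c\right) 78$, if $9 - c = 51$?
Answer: $-7020$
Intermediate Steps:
$c = -42$ ($c = 9 - 51 = -42$)
$\left(-48 + c\right) 78 = \left(-48 - 42\right) 78 = \left(-90\right) 78 = -7020$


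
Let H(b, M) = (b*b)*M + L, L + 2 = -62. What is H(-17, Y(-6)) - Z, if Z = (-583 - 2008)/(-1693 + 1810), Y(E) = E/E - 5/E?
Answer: 114187/234 ≈ 487.98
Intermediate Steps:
L = -64 (L = -2 - 62 = -64)
Y(E) = 1 - 5/E
H(b, M) = -64 + M*b² (H(b, M) = (b*b)*M - 64 = b²*M - 64 = M*b² - 64 = -64 + M*b²)
Z = -2591/117 ≈ -22.145
H(-17, Y(-6)) - Z = (-64 + ((-5 - 6)/(-6))*(-17)²) - 1*(-2591/117) = (-64 - ⅙*(-11)*289) + 2591/117 = (-64 + (11/6)*289) + 2591/117 = (-64 + 3179/6) + 2591/117 = 2795/6 + 2591/117 = 114187/234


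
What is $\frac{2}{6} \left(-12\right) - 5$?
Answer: $-9$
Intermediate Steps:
$\frac{2}{6} \left(-12\right) - 5 = 2 \cdot \frac{1}{6} \left(-12\right) - 5 = \frac{1}{3} \left(-12\right) - 5 = -4 - 5 = -9$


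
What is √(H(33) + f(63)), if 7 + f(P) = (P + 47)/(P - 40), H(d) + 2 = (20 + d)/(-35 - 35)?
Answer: I*√12894490/1610 ≈ 2.2304*I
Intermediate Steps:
H(d) = -16/7 - d/70 (H(d) = -2 + (20 + d)/(-35 - 35) = -2 + (20 + d)/(-70) = -2 + (20 + d)*(-1/70) = -2 + (-2/7 - d/70) = -16/7 - d/70)
f(P) = -7 + (47 + P)/(-40 + P) (f(P) = -7 + (P + 47)/(P - 40) = -7 + (47 + P)/(-40 + P))
√(H(33) + f(63)) = √((-16/7 - 1/70*33) + 3*(109 - 2*63)/(-40 + 63)) = √((-16/7 - 33/70) + 3*(109 - 126)/23) = √(-193/70 + 3*(1/23)*(-17)) = √(-193/70 - 51/23) = √(-8009/1610) = I*√12894490/1610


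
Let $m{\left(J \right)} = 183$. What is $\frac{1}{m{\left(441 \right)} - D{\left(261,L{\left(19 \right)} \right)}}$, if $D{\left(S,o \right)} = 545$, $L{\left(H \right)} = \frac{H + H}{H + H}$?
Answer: $- \frac{1}{362} \approx -0.0027624$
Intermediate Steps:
$L{\left(H \right)} = 1$ ($L{\left(H \right)} = \frac{2 H}{2 H} = 2 H \frac{1}{2 H} = 1$)
$\frac{1}{m{\left(441 \right)} - D{\left(261,L{\left(19 \right)} \right)}} = \frac{1}{183 - 545} = \frac{1}{-362} = - \frac{1}{362}$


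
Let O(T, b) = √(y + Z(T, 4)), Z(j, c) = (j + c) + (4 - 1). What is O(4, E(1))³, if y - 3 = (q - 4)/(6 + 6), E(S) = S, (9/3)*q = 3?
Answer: 55*√55/8 ≈ 50.986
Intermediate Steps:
q = 1 (q = (⅓)*3 = 1)
Z(j, c) = 3 + c + j (Z(j, c) = (c + j) + 3 = 3 + c + j)
y = 11/4 (y = 3 + (1 - 4)/(6 + 6) = 3 - 3/12 = 3 - 3*1/12 = 3 - ¼ = 11/4 ≈ 2.7500)
O(T, b) = √(39/4 + T) (O(T, b) = √(11/4 + (3 + 4 + T)) = √(11/4 + (7 + T)) = √(39/4 + T))
O(4, E(1))³ = (√(39 + 4*4)/2)³ = (√(39 + 16)/2)³ = (√55/2)³ = 55*√55/8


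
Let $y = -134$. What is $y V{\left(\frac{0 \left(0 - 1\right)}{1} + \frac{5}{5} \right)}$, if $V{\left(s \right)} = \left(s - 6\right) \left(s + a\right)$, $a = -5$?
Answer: $-2680$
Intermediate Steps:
$V{\left(s \right)} = \left(-6 + s\right) \left(-5 + s\right)$ ($V{\left(s \right)} = \left(s - 6\right) \left(s - 5\right) = \left(-6 + s\right) \left(-5 + s\right)$)
$y V{\left(\frac{0 \left(0 - 1\right)}{1} + \frac{5}{5} \right)} = - 134 \left(30 + \left(\frac{0 \left(0 - 1\right)}{1} + \frac{5}{5}\right)^{2} - 11 \left(\frac{0 \left(0 - 1\right)}{1} + \frac{5}{5}\right)\right) = - 134 \left(30 + \left(0 \left(-1\right) 1 + 5 \cdot \frac{1}{5}\right)^{2} - 11 \left(0 \left(-1\right) 1 + 5 \cdot \frac{1}{5}\right)\right) = - 134 \left(30 + \left(0 \cdot 1 + 1\right)^{2} - 11 \left(0 \cdot 1 + 1\right)\right) = - 134 \left(30 + \left(0 + 1\right)^{2} - 11 \left(0 + 1\right)\right) = - 134 \left(30 + 1^{2} - 11\right) = - 134 \left(30 + 1 - 11\right) = \left(-134\right) 20 = -2680$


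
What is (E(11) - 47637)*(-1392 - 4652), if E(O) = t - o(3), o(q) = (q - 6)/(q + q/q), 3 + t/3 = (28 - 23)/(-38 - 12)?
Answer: 1439848521/5 ≈ 2.8797e+8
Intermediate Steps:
t = -93/10 (t = -9 + 3*((28 - 23)/(-38 - 12)) = -9 + 3*(5/(-50)) = -9 + 3*(5*(-1/50)) = -9 + 3*(-1/10) = -9 - 3/10 = -93/10 ≈ -9.3000)
o(q) = (-6 + q)/(1 + q) (o(q) = (-6 + q)/(q + 1) = (-6 + q)/(1 + q))
E(O) = -171/20 (E(O) = -93/10 - (-6 + 3)/(1 + 3) = -93/10 - (-3)/4 = -93/10 - 1*(-3/4) = -93/10 + 3/4 = -171/20)
(E(11) - 47637)*(-1392 - 4652) = (-171/20 - 47637)*(-1392 - 4652) = -952911/20*(-6044) = 1439848521/5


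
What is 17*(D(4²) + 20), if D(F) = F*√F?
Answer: 1428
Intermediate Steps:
D(F) = F^(3/2)
17*(D(4²) + 20) = 17*((4²)^(3/2) + 20) = 17*(16^(3/2) + 20) = 17*(64 + 20) = 17*84 = 1428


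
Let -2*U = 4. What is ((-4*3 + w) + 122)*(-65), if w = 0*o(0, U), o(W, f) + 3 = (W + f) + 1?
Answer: -7150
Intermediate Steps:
U = -2 (U = -½*4 = -2)
o(W, f) = -2 + W + f (o(W, f) = -3 + ((W + f) + 1) = -3 + (1 + W + f) = -2 + W + f)
w = 0 (w = 0*(-2 + 0 - 2) = 0*(-4) = 0)
((-4*3 + w) + 122)*(-65) = ((-4*3 + 0) + 122)*(-65) = ((-12 + 0) + 122)*(-65) = (-12 + 122)*(-65) = 110*(-65) = -7150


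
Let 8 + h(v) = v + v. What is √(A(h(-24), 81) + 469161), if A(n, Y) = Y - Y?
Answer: 3*√52129 ≈ 684.95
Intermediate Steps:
h(v) = -8 + 2*v (h(v) = -8 + (v + v) = -8 + 2*v)
A(n, Y) = 0
√(A(h(-24), 81) + 469161) = √(0 + 469161) = √469161 = 3*√52129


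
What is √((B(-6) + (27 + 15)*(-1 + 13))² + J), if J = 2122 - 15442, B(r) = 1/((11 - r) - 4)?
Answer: √40690729/13 ≈ 490.69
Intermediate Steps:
B(r) = 1/(7 - r)
J = -13320
√((B(-6) + (27 + 15)*(-1 + 13))² + J) = √((-1/(-7 - 6) + (27 + 15)*(-1 + 13))² - 13320) = √((-1/(-13) + 42*12)² - 13320) = √((-1*(-1/13) + 504)² - 13320) = √((1/13 + 504)² - 13320) = √((6553/13)² - 13320) = √(42941809/169 - 13320) = √(40690729/169) = √40690729/13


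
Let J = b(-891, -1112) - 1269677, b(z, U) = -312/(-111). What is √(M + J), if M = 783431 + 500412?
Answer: 17*√67118/37 ≈ 119.03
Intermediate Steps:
b(z, U) = 104/37 (b(z, U) = -312*(-1/111) = 104/37)
M = 1283843
J = -46977945/37 (J = 104/37 - 1269677 = -46977945/37 ≈ -1.2697e+6)
√(M + J) = √(1283843 - 46977945/37) = √(524246/37) = 17*√67118/37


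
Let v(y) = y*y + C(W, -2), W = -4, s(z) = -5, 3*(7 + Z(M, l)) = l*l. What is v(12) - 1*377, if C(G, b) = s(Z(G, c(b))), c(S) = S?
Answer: -238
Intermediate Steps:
Z(M, l) = -7 + l²/3 (Z(M, l) = -7 + (l*l)/3 = -7 + l²/3)
C(G, b) = -5
v(y) = -5 + y² (v(y) = y*y - 5 = y² - 5 = -5 + y²)
v(12) - 1*377 = (-5 + 12²) - 1*377 = (-5 + 144) - 377 = 139 - 377 = -238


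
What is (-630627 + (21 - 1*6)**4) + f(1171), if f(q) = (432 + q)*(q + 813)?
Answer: 2600350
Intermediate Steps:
f(q) = (432 + q)*(813 + q)
(-630627 + (21 - 1*6)**4) + f(1171) = (-630627 + (21 - 1*6)**4) + (351216 + 1171**2 + 1245*1171) = (-630627 + (21 - 6)**4) + (351216 + 1371241 + 1457895) = (-630627 + 15**4) + 3180352 = (-630627 + 50625) + 3180352 = -580002 + 3180352 = 2600350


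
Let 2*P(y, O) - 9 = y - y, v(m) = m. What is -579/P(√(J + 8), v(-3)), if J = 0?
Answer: -386/3 ≈ -128.67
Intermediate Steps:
P(y, O) = 9/2 (P(y, O) = 9/2 + (y - y)/2 = 9/2 + (½)*0 = 9/2 + 0 = 9/2)
-579/P(√(J + 8), v(-3)) = -579/9/2 = -579*2/9 = -386/3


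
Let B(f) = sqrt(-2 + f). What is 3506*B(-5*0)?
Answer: 3506*I*sqrt(2) ≈ 4958.2*I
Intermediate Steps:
3506*B(-5*0) = 3506*sqrt(-2 - 5*0) = 3506*sqrt(-2 + 0) = 3506*sqrt(-2) = 3506*(I*sqrt(2)) = 3506*I*sqrt(2)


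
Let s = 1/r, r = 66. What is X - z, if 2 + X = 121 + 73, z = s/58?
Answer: 734975/3828 ≈ 192.00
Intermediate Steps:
s = 1/66 ≈ 0.015152
z = 1/3828 (z = (1/66)/58 = (1/66)*(1/58) = 1/3828 ≈ 0.00026123)
X = 192 (X = -2 + (121 + 73) = -2 + 194 = 192)
X - z = 192 - 1*1/3828 = 192 - 1/3828 = 734975/3828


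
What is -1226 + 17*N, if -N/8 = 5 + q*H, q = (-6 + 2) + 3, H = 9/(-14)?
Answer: -13954/7 ≈ -1993.4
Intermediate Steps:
H = -9/14 (H = 9*(-1/14) = -9/14 ≈ -0.64286)
q = -1 (q = -4 + 3 = -1)
N = -316/7 (N = -8*(5 - 1*(-9/14)) = -8*(5 + 9/14) = -8*79/14 = -316/7 ≈ -45.143)
-1226 + 17*N = -1226 + 17*(-316/7) = -1226 - 5372/7 = -13954/7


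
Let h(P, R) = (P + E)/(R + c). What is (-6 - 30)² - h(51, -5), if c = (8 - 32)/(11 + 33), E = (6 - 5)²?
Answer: 79628/61 ≈ 1305.4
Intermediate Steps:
E = 1 (E = 1² = 1)
c = -6/11 (c = -24/44 = -24*1/44 = -6/11 ≈ -0.54545)
h(P, R) = (1 + P)/(-6/11 + R) (h(P, R) = (P + 1)/(R - 6/11) = (1 + P)/(-6/11 + R))
(-6 - 30)² - h(51, -5) = (-6 - 30)² - 11*(1 + 51)/(-6 + 11*(-5)) = (-36)² - 11*52/(-6 - 55) = 1296 - 11*52/(-61) = 1296 - 11*(-1)*52/61 = 1296 - 1*(-572/61) = 1296 + 572/61 = 79628/61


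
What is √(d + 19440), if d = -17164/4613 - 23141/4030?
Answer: √137045798425992170/2655770 ≈ 139.39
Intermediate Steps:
d = -25131479/2655770 (d = -17164*1/4613 - 23141*1/4030 = -2452/659 - 23141/4030 = -25131479/2655770 ≈ -9.4630)
√(d + 19440) = √(-25131479/2655770 + 19440) = √(51603037321/2655770) = √137045798425992170/2655770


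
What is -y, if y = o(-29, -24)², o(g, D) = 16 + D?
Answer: -64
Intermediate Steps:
y = 64 (y = (16 - 24)² = (-8)² = 64)
-y = -1*64 = -64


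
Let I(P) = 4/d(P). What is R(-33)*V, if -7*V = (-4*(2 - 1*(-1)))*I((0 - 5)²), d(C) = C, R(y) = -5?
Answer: -48/35 ≈ -1.3714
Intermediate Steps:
I(P) = 4/P
V = 48/175 (V = -(-4*(2 - 1*(-1)))*4/((0 - 5)²)/7 = -(-4*(2 + 1))*4/((-5)²)/7 = -(-4*3)*4/25/7 = -(-12)*4*(1/25)/7 = -(-12)*4/(7*25) = -⅐*(-48/25) = 48/175 ≈ 0.27429)
R(-33)*V = -5*48/175 = -48/35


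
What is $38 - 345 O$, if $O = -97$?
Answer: $33503$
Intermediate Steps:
$38 - 345 O = 38 - -33465 = 38 + 33465 = 33503$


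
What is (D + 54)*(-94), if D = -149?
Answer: 8930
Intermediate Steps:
(D + 54)*(-94) = (-149 + 54)*(-94) = -95*(-94) = 8930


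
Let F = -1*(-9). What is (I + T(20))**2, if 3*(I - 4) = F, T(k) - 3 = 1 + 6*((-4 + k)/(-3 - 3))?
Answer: 25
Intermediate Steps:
F = 9
T(k) = 8 - k (T(k) = 3 + (1 + 6*((-4 + k)/(-3 - 3))) = 3 + (1 + 6*((-4 + k)/(-6))) = 3 + (1 + 6*((-4 + k)*(-1/6))) = 3 + (1 + 6*(2/3 - k/6)) = 3 + (1 + (4 - k)) = 3 + (5 - k) = 8 - k)
I = 7 (I = 4 + (1/3)*9 = 4 + 3 = 7)
(I + T(20))**2 = (7 + (8 - 1*20))**2 = (7 + (8 - 20))**2 = (7 - 12)**2 = (-5)**2 = 25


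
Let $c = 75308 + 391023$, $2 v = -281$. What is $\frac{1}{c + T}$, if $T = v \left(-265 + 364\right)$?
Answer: $\frac{2}{904843} \approx 2.2103 \cdot 10^{-6}$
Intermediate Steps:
$v = - \frac{281}{2}$ ($v = \frac{1}{2} \left(-281\right) = - \frac{281}{2} \approx -140.5$)
$c = 466331$
$T = - \frac{27819}{2}$ ($T = - \frac{281 \left(-265 + 364\right)}{2} = \left(- \frac{281}{2}\right) 99 = - \frac{27819}{2} \approx -13910.0$)
$\frac{1}{c + T} = \frac{1}{466331 - \frac{27819}{2}} = \frac{1}{\frac{904843}{2}} = \frac{2}{904843}$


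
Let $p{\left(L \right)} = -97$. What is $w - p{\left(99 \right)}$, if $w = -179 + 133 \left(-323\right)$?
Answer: $-43041$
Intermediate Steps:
$w = -43138$ ($w = -179 - 42959 = -43138$)
$w - p{\left(99 \right)} = -43138 - -97 = -43138 + 97 = -43041$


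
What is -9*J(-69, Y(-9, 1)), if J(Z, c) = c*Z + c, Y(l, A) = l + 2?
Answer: -4284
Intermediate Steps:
Y(l, A) = 2 + l
J(Z, c) = c + Z*c (J(Z, c) = Z*c + c = c + Z*c)
-9*J(-69, Y(-9, 1)) = -9*(2 - 9)*(1 - 69) = -(-63)*(-68) = -9*476 = -4284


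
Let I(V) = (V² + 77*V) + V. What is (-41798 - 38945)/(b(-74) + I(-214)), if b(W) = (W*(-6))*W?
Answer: 80743/3752 ≈ 21.520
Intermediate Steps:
b(W) = -6*W² (b(W) = (-6*W)*W = -6*W²)
I(V) = V² + 78*V
(-41798 - 38945)/(b(-74) + I(-214)) = (-41798 - 38945)/(-6*(-74)² - 214*(78 - 214)) = -80743/(-6*5476 - 214*(-136)) = -80743/(-32856 + 29104) = -80743/(-3752) = -80743*(-1/3752) = 80743/3752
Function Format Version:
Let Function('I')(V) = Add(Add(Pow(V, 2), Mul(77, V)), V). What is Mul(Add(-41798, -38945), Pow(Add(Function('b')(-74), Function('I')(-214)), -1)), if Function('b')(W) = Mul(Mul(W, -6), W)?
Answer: Rational(80743, 3752) ≈ 21.520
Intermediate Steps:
Function('b')(W) = Mul(-6, Pow(W, 2)) (Function('b')(W) = Mul(Mul(-6, W), W) = Mul(-6, Pow(W, 2)))
Function('I')(V) = Add(Pow(V, 2), Mul(78, V))
Mul(Add(-41798, -38945), Pow(Add(Function('b')(-74), Function('I')(-214)), -1)) = Mul(Add(-41798, -38945), Pow(Add(Mul(-6, Pow(-74, 2)), Mul(-214, Add(78, -214))), -1)) = Mul(-80743, Pow(Add(Mul(-6, 5476), Mul(-214, -136)), -1)) = Mul(-80743, Pow(Add(-32856, 29104), -1)) = Mul(-80743, Pow(-3752, -1)) = Mul(-80743, Rational(-1, 3752)) = Rational(80743, 3752)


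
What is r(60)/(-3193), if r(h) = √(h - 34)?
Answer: -√26/3193 ≈ -0.0015969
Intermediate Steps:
r(h) = √(-34 + h)
r(60)/(-3193) = √(-34 + 60)/(-3193) = √26*(-1/3193) = -√26/3193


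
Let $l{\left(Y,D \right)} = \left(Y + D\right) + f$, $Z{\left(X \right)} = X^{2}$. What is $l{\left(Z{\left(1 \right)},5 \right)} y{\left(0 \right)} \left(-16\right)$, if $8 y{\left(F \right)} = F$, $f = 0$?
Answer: $0$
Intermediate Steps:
$y{\left(F \right)} = \frac{F}{8}$
$l{\left(Y,D \right)} = D + Y$ ($l{\left(Y,D \right)} = \left(Y + D\right) + 0 = \left(D + Y\right) + 0 = D + Y$)
$l{\left(Z{\left(1 \right)},5 \right)} y{\left(0 \right)} \left(-16\right) = \left(5 + 1^{2}\right) \frac{1}{8} \cdot 0 \left(-16\right) = \left(5 + 1\right) 0 \left(-16\right) = 6 \cdot 0 \left(-16\right) = 0 \left(-16\right) = 0$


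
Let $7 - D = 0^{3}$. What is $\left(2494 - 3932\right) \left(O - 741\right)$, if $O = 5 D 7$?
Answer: $713248$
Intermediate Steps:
$D = 7$ ($D = 7 - 0^{3} = 7 - 0 = 7 + 0 = 7$)
$O = 245$ ($O = 5 \cdot 7 \cdot 7 = 35 \cdot 7 = 245$)
$\left(2494 - 3932\right) \left(O - 741\right) = \left(2494 - 3932\right) \left(245 - 741\right) = \left(-1438\right) \left(-496\right) = 713248$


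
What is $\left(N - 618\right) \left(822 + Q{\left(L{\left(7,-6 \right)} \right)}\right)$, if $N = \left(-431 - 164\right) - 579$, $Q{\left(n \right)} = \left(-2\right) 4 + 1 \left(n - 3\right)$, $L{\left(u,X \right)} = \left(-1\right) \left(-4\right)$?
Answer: $-1460480$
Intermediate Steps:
$L{\left(u,X \right)} = 4$
$Q{\left(n \right)} = -11 + n$ ($Q{\left(n \right)} = -8 + 1 \left(-3 + n\right) = -8 + \left(-3 + n\right) = -11 + n$)
$N = -1174$ ($N = -595 - 579 = -1174$)
$\left(N - 618\right) \left(822 + Q{\left(L{\left(7,-6 \right)} \right)}\right) = \left(-1174 - 618\right) \left(822 + \left(-11 + 4\right)\right) = - 1792 \left(822 - 7\right) = \left(-1792\right) 815 = -1460480$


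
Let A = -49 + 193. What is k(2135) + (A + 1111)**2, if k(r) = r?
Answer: 1577160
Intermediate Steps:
A = 144
k(2135) + (A + 1111)**2 = 2135 + (144 + 1111)**2 = 2135 + 1255**2 = 2135 + 1575025 = 1577160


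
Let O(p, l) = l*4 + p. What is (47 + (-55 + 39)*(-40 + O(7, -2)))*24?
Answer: 16872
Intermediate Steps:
O(p, l) = p + 4*l (O(p, l) = 4*l + p = p + 4*l)
(47 + (-55 + 39)*(-40 + O(7, -2)))*24 = (47 + (-55 + 39)*(-40 + (7 + 4*(-2))))*24 = (47 - 16*(-40 + (7 - 8)))*24 = (47 - 16*(-40 - 1))*24 = (47 - 16*(-41))*24 = (47 + 656)*24 = 703*24 = 16872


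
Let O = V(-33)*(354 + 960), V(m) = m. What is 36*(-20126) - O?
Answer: -681174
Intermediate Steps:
O = -43362 (O = -33*(354 + 960) = -33*1314 = -43362)
36*(-20126) - O = 36*(-20126) - 1*(-43362) = -724536 + 43362 = -681174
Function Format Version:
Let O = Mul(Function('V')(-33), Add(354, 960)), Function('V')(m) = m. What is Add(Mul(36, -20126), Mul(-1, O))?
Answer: -681174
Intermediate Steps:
O = -43362 (O = Mul(-33, Add(354, 960)) = Mul(-33, 1314) = -43362)
Add(Mul(36, -20126), Mul(-1, O)) = Add(Mul(36, -20126), Mul(-1, -43362)) = Add(-724536, 43362) = -681174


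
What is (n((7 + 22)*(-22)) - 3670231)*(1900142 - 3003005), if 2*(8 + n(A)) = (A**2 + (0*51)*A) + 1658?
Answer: 3822399637344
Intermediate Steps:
n(A) = 821 + A**2/2 (n(A) = -8 + ((A**2 + (0*51)*A) + 1658)/2 = -8 + ((A**2 + 0*A) + 1658)/2 = -8 + ((A**2 + 0) + 1658)/2 = -8 + (A**2 + 1658)/2 = -8 + (1658 + A**2)/2 = -8 + (829 + A**2/2) = 821 + A**2/2)
(n((7 + 22)*(-22)) - 3670231)*(1900142 - 3003005) = ((821 + ((7 + 22)*(-22))**2/2) - 3670231)*(1900142 - 3003005) = ((821 + (29*(-22))**2/2) - 3670231)*(-1102863) = ((821 + (1/2)*(-638)**2) - 3670231)*(-1102863) = ((821 + (1/2)*407044) - 3670231)*(-1102863) = ((821 + 203522) - 3670231)*(-1102863) = (204343 - 3670231)*(-1102863) = -3465888*(-1102863) = 3822399637344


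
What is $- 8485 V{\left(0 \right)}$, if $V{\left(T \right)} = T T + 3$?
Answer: $-25455$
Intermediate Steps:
$V{\left(T \right)} = 3 + T^{2}$ ($V{\left(T \right)} = T^{2} + 3 = 3 + T^{2}$)
$- 8485 V{\left(0 \right)} = - 8485 \left(3 + 0^{2}\right) = - 8485 \left(3 + 0\right) = \left(-8485\right) 3 = -25455$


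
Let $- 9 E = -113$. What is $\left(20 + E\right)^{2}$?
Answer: $\frac{85849}{81} \approx 1059.9$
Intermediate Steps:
$E = \frac{113}{9}$ ($E = \left(- \frac{1}{9}\right) \left(-113\right) = \frac{113}{9} \approx 12.556$)
$\left(20 + E\right)^{2} = \left(20 + \frac{113}{9}\right)^{2} = \left(\frac{293}{9}\right)^{2} = \frac{85849}{81}$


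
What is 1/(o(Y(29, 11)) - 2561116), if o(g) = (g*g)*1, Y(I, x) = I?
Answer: -1/2560275 ≈ -3.9058e-7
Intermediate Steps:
o(g) = g² (o(g) = g²*1 = g²)
1/(o(Y(29, 11)) - 2561116) = 1/(29² - 2561116) = 1/(841 - 2561116) = 1/(-2560275) = -1/2560275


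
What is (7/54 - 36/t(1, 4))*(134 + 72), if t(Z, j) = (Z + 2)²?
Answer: -21527/27 ≈ -797.30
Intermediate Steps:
t(Z, j) = (2 + Z)²
(7/54 - 36/t(1, 4))*(134 + 72) = (7/54 - 36/(2 + 1)²)*(134 + 72) = (7*(1/54) - 36/(3²))*206 = (7/54 - 36/9)*206 = (7/54 - 36*⅑)*206 = (7/54 - 4)*206 = -209/54*206 = -21527/27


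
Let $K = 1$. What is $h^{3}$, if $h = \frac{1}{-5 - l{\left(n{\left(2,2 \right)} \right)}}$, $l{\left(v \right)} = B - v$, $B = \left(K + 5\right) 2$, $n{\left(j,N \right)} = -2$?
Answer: $- \frac{1}{6859} \approx -0.00014579$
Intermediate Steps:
$B = 12$ ($B = \left(1 + 5\right) 2 = 6 \cdot 2 = 12$)
$l{\left(v \right)} = 12 - v$
$h = - \frac{1}{19}$ ($h = \frac{1}{-5 - \left(12 - -2\right)} = \frac{1}{-5 - \left(12 + 2\right)} = \frac{1}{-5 - 14} = \frac{1}{-19} = - \frac{1}{19} \approx -0.052632$)
$h^{3} = \left(- \frac{1}{19}\right)^{3} = - \frac{1}{6859}$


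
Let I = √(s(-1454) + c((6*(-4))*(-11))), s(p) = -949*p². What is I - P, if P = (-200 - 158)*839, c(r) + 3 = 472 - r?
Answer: 300362 + I*√2006295879 ≈ 3.0036e+5 + 44792.0*I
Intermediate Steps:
c(r) = 469 - r (c(r) = -3 + (472 - r) = 469 - r)
P = -300362 (P = -358*839 = -300362)
I = I*√2006295879 (I = √(-949*(-1454)² + (469 - 6*(-4)*(-11))) = √(-949*2114116 + (469 - (-24)*(-11))) = √(-2006296084 + (469 - 1*264)) = √(-2006296084 + (469 - 264)) = √(-2006296084 + 205) = √(-2006295879) = I*√2006295879 ≈ 44792.0*I)
I - P = I*√2006295879 - 1*(-300362) = I*√2006295879 + 300362 = 300362 + I*√2006295879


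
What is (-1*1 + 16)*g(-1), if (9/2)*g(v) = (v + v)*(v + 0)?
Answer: 20/3 ≈ 6.6667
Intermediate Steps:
g(v) = 4*v²/9 (g(v) = 2*((v + v)*(v + 0))/9 = 2*((2*v)*v)/9 = 2*(2*v²)/9 = 4*v²/9)
(-1*1 + 16)*g(-1) = (-1*1 + 16)*((4/9)*(-1)²) = (-1 + 16)*((4/9)*1) = 15*(4/9) = 20/3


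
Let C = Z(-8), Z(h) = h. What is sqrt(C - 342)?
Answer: 5*I*sqrt(14) ≈ 18.708*I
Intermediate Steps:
C = -8
sqrt(C - 342) = sqrt(-8 - 342) = sqrt(-350) = 5*I*sqrt(14)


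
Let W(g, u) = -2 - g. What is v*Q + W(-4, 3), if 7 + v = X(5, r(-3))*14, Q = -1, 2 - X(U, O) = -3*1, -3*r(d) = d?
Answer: -61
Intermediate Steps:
r(d) = -d/3
X(U, O) = 5 (X(U, O) = 2 - (-3) = 2 - 1*(-3) = 2 + 3 = 5)
v = 63 (v = -7 + 5*14 = -7 + 70 = 63)
v*Q + W(-4, 3) = 63*(-1) + (-2 - 1*(-4)) = -63 + (-2 + 4) = -63 + 2 = -61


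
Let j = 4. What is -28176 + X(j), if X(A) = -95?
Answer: -28271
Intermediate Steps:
-28176 + X(j) = -28176 - 95 = -28271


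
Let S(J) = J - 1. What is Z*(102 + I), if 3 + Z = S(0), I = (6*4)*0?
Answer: -408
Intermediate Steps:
S(J) = -1 + J
I = 0 (I = 24*0 = 0)
Z = -4 (Z = -3 + (-1 + 0) = -3 - 1 = -4)
Z*(102 + I) = -4*(102 + 0) = -4*102 = -408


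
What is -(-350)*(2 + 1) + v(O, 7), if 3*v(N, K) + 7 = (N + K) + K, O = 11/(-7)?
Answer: 22088/21 ≈ 1051.8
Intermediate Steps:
O = -11/7 (O = 11*(-⅐) = -11/7 ≈ -1.5714)
v(N, K) = -7/3 + N/3 + 2*K/3 (v(N, K) = -7/3 + ((N + K) + K)/3 = -7/3 + ((K + N) + K)/3 = -7/3 + (N + 2*K)/3 = -7/3 + (N/3 + 2*K/3) = -7/3 + N/3 + 2*K/3)
-(-350)*(2 + 1) + v(O, 7) = -(-350)*(2 + 1) + (-7/3 + (⅓)*(-11/7) + (⅔)*7) = -(-350)*3 + (-7/3 - 11/21 + 14/3) = -70*(-15) + 38/21 = 1050 + 38/21 = 22088/21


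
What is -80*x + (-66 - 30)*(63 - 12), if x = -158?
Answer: 7744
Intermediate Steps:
-80*x + (-66 - 30)*(63 - 12) = -80*(-158) + (-66 - 30)*(63 - 12) = 12640 - 96*51 = 12640 - 4896 = 7744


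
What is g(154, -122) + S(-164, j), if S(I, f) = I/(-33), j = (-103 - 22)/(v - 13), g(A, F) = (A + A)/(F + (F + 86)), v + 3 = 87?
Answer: 7874/2607 ≈ 3.0203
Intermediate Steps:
v = 84 (v = -3 + 87 = 84)
g(A, F) = 2*A/(86 + 2*F) (g(A, F) = (2*A)/(F + (86 + F)) = (2*A)/(86 + 2*F) = 2*A/(86 + 2*F))
j = -125/71 (j = (-103 - 22)/(84 - 13) = -125/71 ≈ -1.7606)
S(I, f) = -I/33 (S(I, f) = I*(-1/33) = -I/33)
g(154, -122) + S(-164, j) = 154/(43 - 122) - 1/33*(-164) = 154/(-79) + 164/33 = 154*(-1/79) + 164/33 = -154/79 + 164/33 = 7874/2607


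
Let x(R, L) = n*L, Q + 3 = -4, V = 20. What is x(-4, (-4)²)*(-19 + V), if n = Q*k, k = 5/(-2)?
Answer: 280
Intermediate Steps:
k = -5/2 (k = 5*(-½) = -5/2 ≈ -2.5000)
Q = -7 (Q = -3 - 4 = -7)
n = 35/2 (n = -7*(-5/2) = 35/2 ≈ 17.500)
x(R, L) = 35*L/2
x(-4, (-4)²)*(-19 + V) = ((35/2)*(-4)²)*(-19 + 20) = ((35/2)*16)*1 = 280*1 = 280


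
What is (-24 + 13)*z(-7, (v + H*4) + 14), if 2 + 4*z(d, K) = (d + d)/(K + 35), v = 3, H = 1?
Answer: 99/16 ≈ 6.1875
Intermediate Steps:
z(d, K) = -1/2 + d/(2*(35 + K)) (z(d, K) = -1/2 + ((d + d)/(K + 35))/4 = -1/2 + ((2*d)/(35 + K))/4 = -1/2 + (2*d/(35 + K))/4 = -1/2 + d/(2*(35 + K)))
(-24 + 13)*z(-7, (v + H*4) + 14) = (-24 + 13)*((-35 - 7 - ((3 + 1*4) + 14))/(2*(35 + ((3 + 1*4) + 14)))) = -11*(-35 - 7 - ((3 + 4) + 14))/(2*(35 + ((3 + 4) + 14))) = -11*(-35 - 7 - (7 + 14))/(2*(35 + (7 + 14))) = -11*(-35 - 7 - 1*21)/(2*(35 + 21)) = -11*(-35 - 7 - 21)/(2*56) = -11*(-63)/(2*56) = -11*(-9/16) = 99/16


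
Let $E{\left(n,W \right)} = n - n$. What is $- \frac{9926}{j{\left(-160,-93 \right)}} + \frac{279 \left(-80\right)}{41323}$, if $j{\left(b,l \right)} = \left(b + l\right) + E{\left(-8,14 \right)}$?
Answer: $\frac{13049198}{337249} \approx 38.693$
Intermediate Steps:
$E{\left(n,W \right)} = 0$
$j{\left(b,l \right)} = b + l$ ($j{\left(b,l \right)} = \left(b + l\right) + 0 = b + l$)
$- \frac{9926}{j{\left(-160,-93 \right)}} + \frac{279 \left(-80\right)}{41323} = - \frac{9926}{-160 - 93} + \frac{279 \left(-80\right)}{41323} = - \frac{9926}{-253} - \frac{720}{1333} = \left(-9926\right) \left(- \frac{1}{253}\right) - \frac{720}{1333} = \frac{9926}{253} - \frac{720}{1333} = \frac{13049198}{337249}$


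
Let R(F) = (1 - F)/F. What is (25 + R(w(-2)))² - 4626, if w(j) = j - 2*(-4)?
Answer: -145511/36 ≈ -4042.0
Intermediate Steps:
w(j) = 8 + j (w(j) = j + 8 = 8 + j)
R(F) = (1 - F)/F
(25 + R(w(-2)))² - 4626 = (25 + (1 - (8 - 2))/(8 - 2))² - 4626 = (25 + (1 - 1*6)/6)² - 4626 = (25 + (1 - 6)/6)² - 4626 = (25 + (⅙)*(-5))² - 4626 = (25 - ⅚)² - 4626 = (145/6)² - 4626 = 21025/36 - 4626 = -145511/36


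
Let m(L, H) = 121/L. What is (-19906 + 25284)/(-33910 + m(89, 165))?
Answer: -478642/3017869 ≈ -0.15860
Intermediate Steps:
(-19906 + 25284)/(-33910 + m(89, 165)) = (-19906 + 25284)/(-33910 + 121/89) = 5378/(-33910 + 121*(1/89)) = 5378/(-33910 + 121/89) = 5378/(-3017869/89) = 5378*(-89/3017869) = -478642/3017869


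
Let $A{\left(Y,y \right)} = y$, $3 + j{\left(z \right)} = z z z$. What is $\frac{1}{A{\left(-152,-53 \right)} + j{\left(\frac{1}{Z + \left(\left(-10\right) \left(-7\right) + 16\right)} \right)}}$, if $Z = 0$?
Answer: $- \frac{636056}{35619135} \approx -0.017857$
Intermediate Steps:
$j{\left(z \right)} = -3 + z^{3}$ ($j{\left(z \right)} = -3 + z z z = -3 + z^{2} z = -3 + z^{3}$)
$\frac{1}{A{\left(-152,-53 \right)} + j{\left(\frac{1}{Z + \left(\left(-10\right) \left(-7\right) + 16\right)} \right)}} = \frac{1}{-53 - \left(3 - \left(\frac{1}{0 + \left(\left(-10\right) \left(-7\right) + 16\right)}\right)^{3}\right)} = \frac{1}{-53 - \left(3 - \left(\frac{1}{0 + \left(70 + 16\right)}\right)^{3}\right)} = \frac{1}{-53 - \left(3 - \left(\frac{1}{0 + 86}\right)^{3}\right)} = \frac{1}{-53 - \left(3 - \left(\frac{1}{86}\right)^{3}\right)} = \frac{1}{-53 + \left(-3 + \frac{1}{636056}\right)} = \frac{1}{-53 - \frac{1908167}{636056}} = \frac{1}{- \frac{35619135}{636056}} = - \frac{636056}{35619135}$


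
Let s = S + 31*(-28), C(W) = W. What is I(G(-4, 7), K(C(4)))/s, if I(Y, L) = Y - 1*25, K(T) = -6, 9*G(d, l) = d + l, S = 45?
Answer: 74/2469 ≈ 0.029972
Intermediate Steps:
G(d, l) = d/9 + l/9 (G(d, l) = (d + l)/9 = d/9 + l/9)
I(Y, L) = -25 + Y (I(Y, L) = Y - 25 = -25 + Y)
s = -823 (s = 45 + 31*(-28) = 45 - 868 = -823)
I(G(-4, 7), K(C(4)))/s = (-25 + ((⅑)*(-4) + (⅑)*7))/(-823) = (-25 + (-4/9 + 7/9))*(-1/823) = (-25 + ⅓)*(-1/823) = -74/3*(-1/823) = 74/2469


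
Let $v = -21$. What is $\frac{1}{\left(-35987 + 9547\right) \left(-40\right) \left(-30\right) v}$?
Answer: $\frac{1}{666288000} \approx 1.5009 \cdot 10^{-9}$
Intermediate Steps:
$\frac{1}{\left(-35987 + 9547\right) \left(-40\right) \left(-30\right) v} = \frac{1}{\left(-35987 + 9547\right) \left(-40\right) \left(-30\right) \left(-21\right)} = \frac{1}{\left(-26440\right) 1200 \left(-21\right)} = - \frac{1}{26440 \left(-25200\right)} = \left(- \frac{1}{26440}\right) \left(- \frac{1}{25200}\right) = \frac{1}{666288000}$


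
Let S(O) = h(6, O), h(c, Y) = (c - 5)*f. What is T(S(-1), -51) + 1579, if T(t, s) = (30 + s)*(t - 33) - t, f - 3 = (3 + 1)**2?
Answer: 1854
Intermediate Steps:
f = 19 (f = 3 + (3 + 1)**2 = 3 + 4**2 = 3 + 16 = 19)
h(c, Y) = -95 + 19*c (h(c, Y) = (c - 5)*19 = (-5 + c)*19 = -95 + 19*c)
S(O) = 19 (S(O) = -95 + 19*6 = -95 + 114 = 19)
T(t, s) = -t + (-33 + t)*(30 + s) (T(t, s) = (30 + s)*(-33 + t) - t = (-33 + t)*(30 + s) - t = -t + (-33 + t)*(30 + s))
T(S(-1), -51) + 1579 = (-990 - 33*(-51) + 29*19 - 51*19) + 1579 = (-990 + 1683 + 551 - 969) + 1579 = 275 + 1579 = 1854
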